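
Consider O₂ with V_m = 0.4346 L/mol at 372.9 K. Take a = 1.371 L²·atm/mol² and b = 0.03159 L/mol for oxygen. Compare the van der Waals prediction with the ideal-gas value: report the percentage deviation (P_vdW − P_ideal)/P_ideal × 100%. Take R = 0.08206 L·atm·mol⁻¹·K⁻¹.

Ideal: P_ideal = RT/V_m = (0.08206)(372.9)/0.4346 = 70.4100 atm
vdW: P = RT/(V_m − b) − a/V_m² = 30.6002/0.403010 − 1.371/0.188877 = 75.9291 − 7.25869 = 68.6704 atm
% deviation = (68.6704 − 70.4100)/70.4100 × 100% = -2.47%

-2.47 %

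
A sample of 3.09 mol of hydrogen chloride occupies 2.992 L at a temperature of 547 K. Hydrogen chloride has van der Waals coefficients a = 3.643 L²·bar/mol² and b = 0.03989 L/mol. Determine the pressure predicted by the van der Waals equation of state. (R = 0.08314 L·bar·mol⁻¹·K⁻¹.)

P ≈ 45.10 bar

P = nRT/(V − nb) − a n²/V²
nRT/(V − nb) = (3.09)(0.08314)(547)/(2.992 − 3.09×0.03989) = 140.53/2.8687 = 48.987 bar
a n²/V² = (3.643)(3.09)²/(2.992)² = 3.8856 bar
P = 48.987 − 3.8856 = 45.10 bar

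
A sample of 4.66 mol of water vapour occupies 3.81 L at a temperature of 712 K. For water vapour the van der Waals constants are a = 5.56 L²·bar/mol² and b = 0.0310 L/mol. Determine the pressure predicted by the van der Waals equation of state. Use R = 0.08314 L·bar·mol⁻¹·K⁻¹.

P ≈ 66.94 bar

P = nRT/(V − nb) − a n²/V²
nRT/(V − nb) = (4.66)(0.08314)(712)/(3.81 − 4.66×0.0310) = 275.85/3.6655 = 75.256 bar
a n²/V² = (5.56)(4.66)²/(3.81)² = 8.3176 bar
P = 75.256 − 8.3176 = 66.94 bar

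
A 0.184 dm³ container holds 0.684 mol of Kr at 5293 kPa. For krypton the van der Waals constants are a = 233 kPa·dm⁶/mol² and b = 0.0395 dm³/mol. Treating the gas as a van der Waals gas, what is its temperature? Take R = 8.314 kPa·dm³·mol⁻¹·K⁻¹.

T ≈ 235.0 K

T = (P + a n²/V²)(V − nb)/(nR)
P + a n²/V² = 5293 + (233)(0.684)²/(0.184)² = 8512.8 kPa
V − nb = 0.184 − (0.684)(0.0395) = 0.15698 dm³
T = (8512.8)(0.15698)/((0.684)(8.314)) = 235.0 K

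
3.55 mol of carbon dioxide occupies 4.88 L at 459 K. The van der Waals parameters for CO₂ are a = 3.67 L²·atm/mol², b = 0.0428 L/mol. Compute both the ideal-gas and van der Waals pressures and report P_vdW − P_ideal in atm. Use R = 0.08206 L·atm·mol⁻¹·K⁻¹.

ΔP ≈ -1.062 atm

Ideal: P_ideal = nRT/V = (3.55)(0.08206)(459)/4.88 = 27.4001 atm
vdW: P = nRT/(V − nb) − a n²/V² = 133.713/4.72806 − 46.2512/23.8144 = 28.2807 − 1.94215 = 26.3386 atm
ΔP = 26.3386 − 27.4001 = -1.062 atm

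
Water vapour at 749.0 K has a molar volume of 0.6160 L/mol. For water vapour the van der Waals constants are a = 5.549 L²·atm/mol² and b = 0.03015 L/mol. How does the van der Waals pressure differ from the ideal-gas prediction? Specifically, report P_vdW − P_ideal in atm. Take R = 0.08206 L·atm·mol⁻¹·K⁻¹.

Ideal: P_ideal = RT/V_m = (0.08206)(749.0)/0.6160 = 99.7775 atm
vdW: P = RT/(V_m − b) − a/V_m² = 61.4629/0.585850 − 5.549/0.379456 = 104.912 − 14.6236 = 90.288 atm
ΔP = 90.288 − 99.7775 = -9.49 atm

ΔP ≈ -9.49 atm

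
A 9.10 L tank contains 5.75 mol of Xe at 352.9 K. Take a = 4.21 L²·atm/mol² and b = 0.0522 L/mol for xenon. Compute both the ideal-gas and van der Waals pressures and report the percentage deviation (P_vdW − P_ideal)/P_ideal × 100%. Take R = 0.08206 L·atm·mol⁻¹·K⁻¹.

-5.78 %

Ideal: P_ideal = nRT/V = (5.75)(0.08206)(352.9)/9.10 = 18.2983 atm
vdW: P = nRT/(V − nb) − a n²/V² = 166.514/8.79985 − 139.193/82.8100 = 18.9224 − 1.68087 = 17.2415 atm
% deviation = (17.2415 − 18.2983)/18.2983 × 100% = -5.78%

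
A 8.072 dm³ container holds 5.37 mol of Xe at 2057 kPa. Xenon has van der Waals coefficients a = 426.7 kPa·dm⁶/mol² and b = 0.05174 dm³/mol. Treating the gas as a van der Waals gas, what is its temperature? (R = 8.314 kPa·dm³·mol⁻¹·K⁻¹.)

T = (P + a n²/V²)(V − nb)/(nR)
P + a n²/V² = 2057 + (426.7)(5.37)²/(8.072)² = 2245.8 kPa
V − nb = 8.072 − (5.37)(0.05174) = 7.7942 dm³
T = (2245.8)(7.7942)/((5.37)(8.314)) = 392.1 K

T ≈ 392.1 K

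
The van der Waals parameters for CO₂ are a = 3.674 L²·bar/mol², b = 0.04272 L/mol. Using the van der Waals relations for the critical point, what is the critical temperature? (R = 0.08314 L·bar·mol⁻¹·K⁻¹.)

T_c ≈ 306.5 K

For a van der Waals gas, T_c = 8a/(27Rb).
T_c = 8×3.674/(27×0.08314×0.04272) = 29.392/0.095897 = 306.5 K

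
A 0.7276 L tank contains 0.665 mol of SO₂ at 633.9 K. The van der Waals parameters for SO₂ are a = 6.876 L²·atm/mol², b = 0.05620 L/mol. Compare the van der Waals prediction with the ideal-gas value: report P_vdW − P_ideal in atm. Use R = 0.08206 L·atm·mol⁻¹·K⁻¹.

Ideal: P_ideal = nRT/V = (0.665)(0.08206)(633.9)/0.7276 = 47.5424 atm
vdW: P = nRT/(V − nb) − a n²/V² = 34.5919/0.690227 − 3.04074/0.529402 = 50.1167 − 5.74373 = 44.3730 atm
ΔP = 44.3730 − 47.5424 = -3.169 atm

ΔP ≈ -3.169 atm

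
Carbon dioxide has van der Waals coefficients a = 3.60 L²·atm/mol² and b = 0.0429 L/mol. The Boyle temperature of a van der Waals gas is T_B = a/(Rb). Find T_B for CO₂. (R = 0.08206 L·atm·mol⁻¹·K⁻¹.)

For a van der Waals gas the second virial coefficient B₂ = b − a/(RT) vanishes at T_B = a/(Rb).
T_B = 3.60/(0.08206×0.0429) = 3.60/0.0035204 = 1023 K

T_B ≈ 1023 K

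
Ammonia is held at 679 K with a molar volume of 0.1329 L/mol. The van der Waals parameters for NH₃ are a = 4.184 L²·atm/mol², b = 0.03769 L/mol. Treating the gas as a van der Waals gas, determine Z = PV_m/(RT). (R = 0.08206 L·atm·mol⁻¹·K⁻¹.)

P = RT/(V_m − b) − a/V_m² = (0.08206)(679)/(0.1329 − 0.03769) − 4.184/(0.1329)²
  = 55.719/0.095210 − 236.89 = 585.22 − 236.89 = 348.33 atm
Z = PV_m/(RT) = (348.33)(0.1329)/((0.08206)(679)) = 46.293/55.719 = 0.8308

Z ≈ 0.8308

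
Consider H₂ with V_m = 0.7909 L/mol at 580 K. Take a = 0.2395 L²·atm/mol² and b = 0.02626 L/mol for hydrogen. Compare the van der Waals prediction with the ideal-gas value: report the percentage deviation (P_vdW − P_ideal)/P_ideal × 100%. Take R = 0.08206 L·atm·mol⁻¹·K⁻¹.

2.80 %

Ideal: P_ideal = RT/V_m = (0.08206)(580)/0.7909 = 60.1780 atm
vdW: P = RT/(V_m − b) − a/V_m² = 47.5948/0.764640 − 0.2395/0.625523 = 62.2447 − 0.382880 = 61.8618 atm
% deviation = (61.8618 − 60.1780)/60.1780 × 100% = 2.80%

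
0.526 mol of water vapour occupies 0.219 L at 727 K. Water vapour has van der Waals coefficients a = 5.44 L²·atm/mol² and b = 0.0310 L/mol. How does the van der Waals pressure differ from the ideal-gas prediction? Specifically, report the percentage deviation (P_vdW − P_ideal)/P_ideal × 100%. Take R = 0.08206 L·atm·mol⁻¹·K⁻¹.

-13.86 %

Ideal: P_ideal = nRT/V = (0.526)(0.08206)(727)/0.219 = 143.287 atm
vdW: P = nRT/(V − nb) − a n²/V² = 31.3799/0.202694 − 1.50512/0.0479610 = 154.814 − 31.3822 = 123.432 atm
% deviation = (123.432 − 143.287)/143.287 × 100% = -13.86%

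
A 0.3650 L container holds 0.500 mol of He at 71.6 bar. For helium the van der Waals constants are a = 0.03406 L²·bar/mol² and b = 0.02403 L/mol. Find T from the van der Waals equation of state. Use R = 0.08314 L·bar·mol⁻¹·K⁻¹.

T ≈ 608.5 K

T = (P + a n²/V²)(V − nb)/(nR)
P + a n²/V² = 71.6 + (0.03406)(0.500)²/(0.3650)² = 71.664 bar
V − nb = 0.3650 − (0.500)(0.02403) = 0.35299 L
T = (71.664)(0.35299)/((0.500)(0.08314)) = 608.5 K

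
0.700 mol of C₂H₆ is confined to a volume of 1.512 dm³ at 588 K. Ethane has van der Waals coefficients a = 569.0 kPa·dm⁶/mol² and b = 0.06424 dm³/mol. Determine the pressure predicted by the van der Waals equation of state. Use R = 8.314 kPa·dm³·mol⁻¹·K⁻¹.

P ≈ 2211 kPa

P = nRT/(V − nb) − a n²/V²
nRT/(V − nb) = (0.700)(8.314)(588)/(1.512 − 0.700×0.06424) = 3422.0/1.4670 = 2332.7 kPa
a n²/V² = (569.0)(0.700)²/(1.512)² = 121.96 kPa
P = 2332.7 − 121.96 = 2211 kPa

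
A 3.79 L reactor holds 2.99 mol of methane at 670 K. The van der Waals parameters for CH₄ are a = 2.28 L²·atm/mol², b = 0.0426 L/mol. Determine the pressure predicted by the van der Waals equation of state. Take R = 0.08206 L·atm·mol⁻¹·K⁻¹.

P = nRT/(V − nb) − a n²/V²
nRT/(V − nb) = (2.99)(0.08206)(670)/(3.79 − 2.99×0.0426) = 164.39/3.6626 = 44.883 atm
a n²/V² = (2.28)(2.99)²/(3.79)² = 1.4191 atm
P = 44.883 − 1.4191 = 43.46 atm

P ≈ 43.46 atm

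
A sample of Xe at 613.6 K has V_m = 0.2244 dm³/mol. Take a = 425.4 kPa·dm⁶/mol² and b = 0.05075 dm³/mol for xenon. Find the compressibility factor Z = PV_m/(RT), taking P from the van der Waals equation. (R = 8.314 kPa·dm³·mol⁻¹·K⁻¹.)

Z ≈ 0.9207

P = RT/(V_m − b) − a/V_m² = (8.314)(613.6)/(0.2244 − 0.05075) − 425.4/(0.2244)²
  = 5101.5/0.17365 − 8448.0 = 29378 − 8448.0 = 20930 kPa
Z = PV_m/(RT) = (20930)(0.2244)/((8.314)(613.6)) = 4696.7/5101.5 = 0.9207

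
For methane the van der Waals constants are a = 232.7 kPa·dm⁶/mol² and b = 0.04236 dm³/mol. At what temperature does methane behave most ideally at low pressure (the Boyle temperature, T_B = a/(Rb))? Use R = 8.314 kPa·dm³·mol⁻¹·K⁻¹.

For a van der Waals gas the second virial coefficient B₂ = b − a/(RT) vanishes at T_B = a/(Rb).
T_B = 232.7/(8.314×0.04236) = 232.7/0.35218 = 660.7 K

T_B ≈ 660.7 K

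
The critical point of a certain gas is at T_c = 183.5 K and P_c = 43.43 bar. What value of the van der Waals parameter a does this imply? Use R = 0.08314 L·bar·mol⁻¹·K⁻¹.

From T_c = 8a/(27Rb) and P_c = a/(27b²): a = 27 R² T_c²/(64 P_c).
a = 27×(0.08314)²×(183.5)²/(64×43.43) = 6284.3/2779.5 = 2.261 L²·bar/mol²

a ≈ 2.261 L²·bar/mol²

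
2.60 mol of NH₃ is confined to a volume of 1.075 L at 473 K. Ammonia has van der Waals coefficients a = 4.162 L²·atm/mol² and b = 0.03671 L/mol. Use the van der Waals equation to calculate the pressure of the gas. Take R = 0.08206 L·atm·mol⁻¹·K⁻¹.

P = nRT/(V − nb) − a n²/V²
nRT/(V − nb) = (2.60)(0.08206)(473)/(1.075 − 2.60×0.03671) = 100.92/0.97955 = 103.03 atm
a n²/V² = (4.162)(2.60)²/(1.075)² = 24.346 atm
P = 103.03 − 24.346 = 78.68 atm

P ≈ 78.68 atm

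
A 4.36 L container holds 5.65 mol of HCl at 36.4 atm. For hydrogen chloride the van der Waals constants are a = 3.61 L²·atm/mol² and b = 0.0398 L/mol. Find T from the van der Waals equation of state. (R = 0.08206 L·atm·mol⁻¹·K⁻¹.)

T = (P + a n²/V²)(V − nb)/(nR)
P + a n²/V² = 36.4 + (3.61)(5.65)²/(4.36)² = 42.462 atm
V − nb = 4.36 − (5.65)(0.0398) = 4.1351 L
T = (42.462)(4.1351)/((5.65)(0.08206)) = 378.7 K

T ≈ 378.7 K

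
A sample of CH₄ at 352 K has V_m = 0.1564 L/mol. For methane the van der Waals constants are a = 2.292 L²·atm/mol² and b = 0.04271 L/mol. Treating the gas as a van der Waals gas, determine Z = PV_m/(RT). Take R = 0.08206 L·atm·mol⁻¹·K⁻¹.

Z ≈ 0.8683

P = RT/(V_m − b) − a/V_m² = (0.08206)(352)/(0.1564 − 0.04271) − 2.292/(0.1564)²
  = 28.885/0.11369 − 93.700 = 254.07 − 93.700 = 160.37 atm
Z = PV_m/(RT) = (160.37)(0.1564)/((0.08206)(352)) = 25.082/28.885 = 0.8683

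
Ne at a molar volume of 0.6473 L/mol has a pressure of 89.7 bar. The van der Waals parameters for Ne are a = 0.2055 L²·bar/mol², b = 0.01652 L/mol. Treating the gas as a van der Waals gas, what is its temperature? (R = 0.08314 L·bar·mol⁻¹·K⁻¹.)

T ≈ 684.3 K

T = (P + a/V_m²)(V_m − b)/R
P + a/V_m² = 89.7 + 0.2055/(0.6473)² = 90.190 bar
V_m − b = 0.6473 − 0.01652 = 0.63078 L/mol
T = (90.190)(0.63078)/0.08314 = 684.3 K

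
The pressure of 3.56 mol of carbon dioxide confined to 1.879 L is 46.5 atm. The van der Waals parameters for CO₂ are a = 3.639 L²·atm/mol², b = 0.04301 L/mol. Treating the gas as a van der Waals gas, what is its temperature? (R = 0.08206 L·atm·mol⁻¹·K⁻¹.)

T ≈ 351.9 K

T = (P + a n²/V²)(V − nb)/(nR)
P + a n²/V² = 46.5 + (3.639)(3.56)²/(1.879)² = 59.563 atm
V − nb = 1.879 − (3.56)(0.04301) = 1.7259 L
T = (59.563)(1.7259)/((3.56)(0.08206)) = 351.9 K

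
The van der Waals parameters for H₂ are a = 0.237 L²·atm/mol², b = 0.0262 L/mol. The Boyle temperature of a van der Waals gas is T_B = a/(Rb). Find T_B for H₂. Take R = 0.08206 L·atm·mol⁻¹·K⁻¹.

For a van der Waals gas the second virial coefficient B₂ = b − a/(RT) vanishes at T_B = a/(Rb).
T_B = 0.237/(0.08206×0.0262) = 0.237/0.0021500 = 110.2 K

T_B ≈ 110.2 K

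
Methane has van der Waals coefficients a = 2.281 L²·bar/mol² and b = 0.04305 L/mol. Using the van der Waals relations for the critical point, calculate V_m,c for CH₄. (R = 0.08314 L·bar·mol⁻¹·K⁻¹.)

V_m,c ≈ 0.1292 L/mol

For a van der Waals gas, V_m,c = 3b.
V_m,c = 3×0.04305 = 0.1292 L/mol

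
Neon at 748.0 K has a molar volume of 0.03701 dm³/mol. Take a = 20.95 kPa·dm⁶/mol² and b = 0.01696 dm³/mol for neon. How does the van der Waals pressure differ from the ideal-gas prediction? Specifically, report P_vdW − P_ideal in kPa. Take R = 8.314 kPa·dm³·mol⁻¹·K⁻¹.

ΔP ≈ 126841 kPa

Ideal: P_ideal = RT/V_m = (8.314)(748.0)/0.03701 = 168032 kPa
vdW: P = RT/(V_m − b) − a/V_m² = 6218.87/0.0200500 − 20.95/0.00136974 = 310168 − 15294.9 = 294873 kPa
ΔP = 294873 − 168032 = 126841 kPa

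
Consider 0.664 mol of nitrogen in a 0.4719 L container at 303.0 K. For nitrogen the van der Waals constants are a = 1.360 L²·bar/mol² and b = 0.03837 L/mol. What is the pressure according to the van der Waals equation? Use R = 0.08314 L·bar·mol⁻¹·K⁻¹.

P = nRT/(V − nb) − a n²/V²
nRT/(V − nb) = (0.664)(0.08314)(303.0)/(0.4719 − 0.664×0.03837) = 16.727/0.44642 = 37.469 bar
a n²/V² = (1.360)(0.664)²/(0.4719)² = 2.6926 bar
P = 37.469 − 2.6926 = 34.78 bar

P ≈ 34.78 bar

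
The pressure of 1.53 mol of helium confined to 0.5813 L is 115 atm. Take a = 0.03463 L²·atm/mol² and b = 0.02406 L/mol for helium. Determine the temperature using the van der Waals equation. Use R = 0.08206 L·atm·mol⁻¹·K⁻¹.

T ≈ 499.8 K

T = (P + a n²/V²)(V − nb)/(nR)
P + a n²/V² = 115 + (0.03463)(1.53)²/(0.5813)² = 115.24 atm
V − nb = 0.5813 − (1.53)(0.02406) = 0.54449 L
T = (115.24)(0.54449)/((1.53)(0.08206)) = 499.8 K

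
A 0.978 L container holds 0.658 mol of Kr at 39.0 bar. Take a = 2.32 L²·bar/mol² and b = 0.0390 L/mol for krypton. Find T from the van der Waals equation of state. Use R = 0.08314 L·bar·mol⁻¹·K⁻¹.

T = (P + a n²/V²)(V − nb)/(nR)
P + a n²/V² = 39.0 + (2.32)(0.658)²/(0.978)² = 40.050 bar
V − nb = 0.978 − (0.658)(0.0390) = 0.95234 L
T = (40.050)(0.95234)/((0.658)(0.08314)) = 697.2 K

T ≈ 697.2 K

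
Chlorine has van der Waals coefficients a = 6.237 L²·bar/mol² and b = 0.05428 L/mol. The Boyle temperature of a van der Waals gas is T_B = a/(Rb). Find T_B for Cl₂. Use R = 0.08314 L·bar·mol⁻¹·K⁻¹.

T_B ≈ 1382 K

For a van der Waals gas the second virial coefficient B₂ = b − a/(RT) vanishes at T_B = a/(Rb).
T_B = 6.237/(0.08314×0.05428) = 6.237/0.0045128 = 1382 K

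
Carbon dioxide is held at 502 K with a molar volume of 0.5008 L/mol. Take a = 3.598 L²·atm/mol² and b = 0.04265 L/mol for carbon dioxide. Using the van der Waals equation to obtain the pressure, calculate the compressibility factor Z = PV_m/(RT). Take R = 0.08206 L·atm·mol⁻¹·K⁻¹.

Z ≈ 0.9187

P = RT/(V_m − b) − a/V_m² = (0.08206)(502)/(0.5008 − 0.04265) − 3.598/(0.5008)²
  = 41.194/0.45815 − 14.346 = 89.914 − 14.346 = 75.568 atm
Z = PV_m/(RT) = (75.568)(0.5008)/((0.08206)(502)) = 37.844/41.194 = 0.9187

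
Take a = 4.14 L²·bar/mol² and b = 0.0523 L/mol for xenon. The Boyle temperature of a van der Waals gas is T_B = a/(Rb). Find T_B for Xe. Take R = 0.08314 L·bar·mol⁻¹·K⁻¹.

T_B ≈ 952.1 K

For a van der Waals gas the second virial coefficient B₂ = b − a/(RT) vanishes at T_B = a/(Rb).
T_B = 4.14/(0.08314×0.0523) = 4.14/0.0043482 = 952.1 K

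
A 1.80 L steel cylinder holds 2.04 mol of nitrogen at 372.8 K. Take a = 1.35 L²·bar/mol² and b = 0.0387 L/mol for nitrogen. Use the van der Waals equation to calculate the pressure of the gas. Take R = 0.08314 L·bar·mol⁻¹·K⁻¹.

P ≈ 35.00 bar

P = nRT/(V − nb) − a n²/V²
nRT/(V − nb) = (2.04)(0.08314)(372.8)/(1.80 − 2.04×0.0387) = 63.229/1.7211 = 36.738 bar
a n²/V² = (1.35)(2.04)²/(1.80)² = 1.7340 bar
P = 36.738 − 1.7340 = 35.00 bar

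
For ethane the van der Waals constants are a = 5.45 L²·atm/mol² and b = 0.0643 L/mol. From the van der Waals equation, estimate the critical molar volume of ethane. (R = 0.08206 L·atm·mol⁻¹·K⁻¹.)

V_m,c ≈ 0.1929 L/mol

For a van der Waals gas, V_m,c = 3b.
V_m,c = 3×0.0643 = 0.1929 L/mol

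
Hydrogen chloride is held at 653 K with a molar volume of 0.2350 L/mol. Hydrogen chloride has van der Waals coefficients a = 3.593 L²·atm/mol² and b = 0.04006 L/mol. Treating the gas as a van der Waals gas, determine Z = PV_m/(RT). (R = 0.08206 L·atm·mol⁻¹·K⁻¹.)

P = RT/(V_m − b) − a/V_m² = (0.08206)(653)/(0.2350 − 0.04006) − 3.593/(0.2350)²
  = 53.585/0.19494 − 65.061 = 274.88 − 65.061 = 209.82 atm
Z = PV_m/(RT) = (209.82)(0.2350)/((0.08206)(653)) = 49.308/53.585 = 0.9202

Z ≈ 0.9202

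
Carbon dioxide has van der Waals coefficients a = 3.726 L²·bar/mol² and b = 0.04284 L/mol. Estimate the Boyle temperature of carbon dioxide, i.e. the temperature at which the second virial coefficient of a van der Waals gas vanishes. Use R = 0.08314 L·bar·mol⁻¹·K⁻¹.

For a van der Waals gas the second virial coefficient B₂ = b − a/(RT) vanishes at T_B = a/(Rb).
T_B = 3.726/(0.08314×0.04284) = 3.726/0.0035617 = 1046 K

T_B ≈ 1046 K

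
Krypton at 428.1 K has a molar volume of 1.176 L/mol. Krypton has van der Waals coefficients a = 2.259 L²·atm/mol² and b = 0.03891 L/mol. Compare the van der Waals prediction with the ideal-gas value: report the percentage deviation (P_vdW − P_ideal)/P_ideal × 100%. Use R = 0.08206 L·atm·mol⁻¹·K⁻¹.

Ideal: P_ideal = RT/V_m = (0.08206)(428.1)/1.176 = 29.8724 atm
vdW: P = RT/(V_m − b) − a/V_m² = 35.1299/1.13709 − 2.259/1.38298 = 30.8946 − 1.63343 = 29.2612 atm
% deviation = (29.2612 − 29.8724)/29.8724 × 100% = -2.05%

-2.05 %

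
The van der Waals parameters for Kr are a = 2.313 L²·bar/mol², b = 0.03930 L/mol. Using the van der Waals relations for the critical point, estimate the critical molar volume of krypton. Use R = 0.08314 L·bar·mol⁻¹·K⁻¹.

For a van der Waals gas, V_m,c = 3b.
V_m,c = 3×0.03930 = 0.1179 L/mol

V_m,c ≈ 0.1179 L/mol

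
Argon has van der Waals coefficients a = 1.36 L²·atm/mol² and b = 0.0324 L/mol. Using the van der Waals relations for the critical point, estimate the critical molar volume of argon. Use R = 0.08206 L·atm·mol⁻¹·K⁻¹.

V_m,c ≈ 0.09720 L/mol

For a van der Waals gas, V_m,c = 3b.
V_m,c = 3×0.0324 = 0.09720 L/mol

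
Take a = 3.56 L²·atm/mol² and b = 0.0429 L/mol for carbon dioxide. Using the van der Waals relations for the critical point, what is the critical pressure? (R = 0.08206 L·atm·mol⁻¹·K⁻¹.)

For a van der Waals gas, P_c = a/(27b²).
P_c = 3.56/(27×(0.0429)²) = 3.56/0.049691 = 71.64 atm

P_c ≈ 71.64 atm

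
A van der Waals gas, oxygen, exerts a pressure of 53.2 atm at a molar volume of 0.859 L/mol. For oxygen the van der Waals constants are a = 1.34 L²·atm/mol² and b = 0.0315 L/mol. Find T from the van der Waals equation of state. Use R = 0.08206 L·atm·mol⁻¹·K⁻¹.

T = (P + a/V_m²)(V_m − b)/R
P + a/V_m² = 53.2 + 1.34/(0.859)² = 55.016 atm
V_m − b = 0.859 − 0.0315 = 0.82750 L/mol
T = (55.016)(0.82750)/0.08206 = 554.8 K

T ≈ 554.8 K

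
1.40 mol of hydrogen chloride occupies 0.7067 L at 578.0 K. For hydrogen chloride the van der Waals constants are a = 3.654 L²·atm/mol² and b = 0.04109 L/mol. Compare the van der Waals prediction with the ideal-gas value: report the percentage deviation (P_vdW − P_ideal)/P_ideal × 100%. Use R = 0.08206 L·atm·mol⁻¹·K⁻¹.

-6.40 %

Ideal: P_ideal = nRT/V = (1.40)(0.08206)(578.0)/0.7067 = 93.9620 atm
vdW: P = nRT/(V − nb) − a n²/V² = 66.4030/0.649174 − 7.16184/0.499425 = 102.288 − 14.3402 = 87.948 atm
% deviation = (87.948 − 93.9620)/93.9620 × 100% = -6.40%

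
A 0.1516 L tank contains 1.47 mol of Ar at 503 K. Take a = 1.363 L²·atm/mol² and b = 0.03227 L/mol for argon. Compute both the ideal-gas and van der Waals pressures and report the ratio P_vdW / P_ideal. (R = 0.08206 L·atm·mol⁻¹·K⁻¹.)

Ideal: P_ideal = nRT/V = (1.47)(0.08206)(503)/0.1516 = 400.237 atm
vdW: P = nRT/(V − nb) − a n²/V² = 60.6760/0.104163 − 2.94531/0.0229826 = 582.510 − 128.154 = 454.356 atm
Ratio = 454.356/400.237 = 1.135

P_vdW / P_ideal ≈ 1.135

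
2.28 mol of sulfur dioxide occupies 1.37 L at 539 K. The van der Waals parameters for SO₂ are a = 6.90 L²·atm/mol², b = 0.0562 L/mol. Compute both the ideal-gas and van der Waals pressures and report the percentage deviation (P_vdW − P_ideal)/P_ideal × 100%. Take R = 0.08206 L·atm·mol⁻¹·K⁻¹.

Ideal: P_ideal = nRT/V = (2.28)(0.08206)(539)/1.37 = 73.6096 atm
vdW: P = nRT/(V − nb) − a n²/V² = 100.845/1.24186 − 35.8690/1.87690 = 81.2048 − 19.1108 = 62.0940 atm
% deviation = (62.0940 − 73.6096)/73.6096 × 100% = -15.64%

-15.64 %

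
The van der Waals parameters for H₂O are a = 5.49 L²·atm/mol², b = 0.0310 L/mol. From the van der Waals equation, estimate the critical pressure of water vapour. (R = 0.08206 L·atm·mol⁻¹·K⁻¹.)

For a van der Waals gas, P_c = a/(27b²).
P_c = 5.49/(27×(0.0310)²) = 5.49/0.025947 = 211.6 atm

P_c ≈ 211.6 atm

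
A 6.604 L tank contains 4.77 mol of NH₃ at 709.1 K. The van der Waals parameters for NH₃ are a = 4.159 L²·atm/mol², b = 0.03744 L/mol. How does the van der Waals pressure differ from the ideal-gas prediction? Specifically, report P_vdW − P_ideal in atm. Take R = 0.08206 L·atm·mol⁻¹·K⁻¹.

ΔP ≈ -1.002 atm

Ideal: P_ideal = nRT/V = (4.77)(0.08206)(709.1)/6.604 = 42.0291 atm
vdW: P = nRT/(V − nb) − a n²/V² = 277.560/6.42541 − 94.6293/43.6128 = 43.1972 − 2.16976 = 41.0274 atm
ΔP = 41.0274 − 42.0291 = -1.002 atm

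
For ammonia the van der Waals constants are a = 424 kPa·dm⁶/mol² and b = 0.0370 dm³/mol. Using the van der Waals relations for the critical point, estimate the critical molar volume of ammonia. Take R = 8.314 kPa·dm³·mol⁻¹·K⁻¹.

V_m,c ≈ 0.1110 dm³/mol

For a van der Waals gas, V_m,c = 3b.
V_m,c = 3×0.0370 = 0.1110 dm³/mol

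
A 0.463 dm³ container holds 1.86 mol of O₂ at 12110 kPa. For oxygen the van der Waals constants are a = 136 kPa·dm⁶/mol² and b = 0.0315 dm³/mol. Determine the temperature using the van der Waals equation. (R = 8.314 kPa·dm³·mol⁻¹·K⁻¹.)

T ≈ 374.1 K

T = (P + a n²/V²)(V − nb)/(nR)
P + a n²/V² = 12110 + (136)(1.86)²/(0.463)² = 14305 kPa
V − nb = 0.463 − (1.86)(0.0315) = 0.40441 dm³
T = (14305)(0.40441)/((1.86)(8.314)) = 374.1 K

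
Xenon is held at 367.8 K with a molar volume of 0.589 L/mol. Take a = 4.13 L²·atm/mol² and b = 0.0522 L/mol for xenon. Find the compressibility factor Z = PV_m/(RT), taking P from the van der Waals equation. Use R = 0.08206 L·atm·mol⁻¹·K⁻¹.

P = RT/(V_m − b) − a/V_m² = (0.08206)(367.8)/(0.589 − 0.0522) − 4.13/(0.589)²
  = 30.182/0.53680 − 11.905 = 56.226 − 11.905 = 44.321 atm
Z = PV_m/(RT) = (44.321)(0.589)/((0.08206)(367.8)) = 26.105/30.182 = 0.8649

Z ≈ 0.8649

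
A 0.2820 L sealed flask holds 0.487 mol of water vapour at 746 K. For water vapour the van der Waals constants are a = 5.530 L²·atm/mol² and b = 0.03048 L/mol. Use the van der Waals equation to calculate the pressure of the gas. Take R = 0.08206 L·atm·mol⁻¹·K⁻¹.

P ≈ 95.10 atm

P = nRT/(V − nb) − a n²/V²
nRT/(V − nb) = (0.487)(0.08206)(746)/(0.2820 − 0.487×0.03048) = 29.813/0.26716 = 111.59 atm
a n²/V² = (5.530)(0.487)²/(0.2820)² = 16.492 atm
P = 111.59 − 16.492 = 95.10 atm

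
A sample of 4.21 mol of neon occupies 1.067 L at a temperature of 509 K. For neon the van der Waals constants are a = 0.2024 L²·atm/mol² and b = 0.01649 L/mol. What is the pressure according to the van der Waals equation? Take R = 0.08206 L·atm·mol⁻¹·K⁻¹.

P ≈ 173.1 atm

P = nRT/(V − nb) − a n²/V²
nRT/(V − nb) = (4.21)(0.08206)(509)/(1.067 − 4.21×0.01649) = 175.85/0.99758 = 176.28 atm
a n²/V² = (0.2024)(4.21)²/(1.067)² = 3.1510 atm
P = 176.28 − 3.1510 = 173.1 atm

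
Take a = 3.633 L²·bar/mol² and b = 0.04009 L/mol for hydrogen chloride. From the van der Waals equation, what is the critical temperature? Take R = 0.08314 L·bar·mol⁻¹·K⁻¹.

T_c ≈ 323.0 K

For a van der Waals gas, T_c = 8a/(27Rb).
T_c = 8×3.633/(27×0.08314×0.04009) = 29.064/0.089993 = 323.0 K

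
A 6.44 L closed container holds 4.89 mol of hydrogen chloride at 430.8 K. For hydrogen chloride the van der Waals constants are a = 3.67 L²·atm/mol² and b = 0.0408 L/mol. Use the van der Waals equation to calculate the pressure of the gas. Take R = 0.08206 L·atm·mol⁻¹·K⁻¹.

P ≈ 25.59 atm

P = nRT/(V − nb) − a n²/V²
nRT/(V − nb) = (4.89)(0.08206)(430.8)/(6.44 − 4.89×0.0408) = 172.87/6.2405 = 27.701 atm
a n²/V² = (3.67)(4.89)²/(6.44)² = 2.1160 atm
P = 27.701 − 2.1160 = 25.59 atm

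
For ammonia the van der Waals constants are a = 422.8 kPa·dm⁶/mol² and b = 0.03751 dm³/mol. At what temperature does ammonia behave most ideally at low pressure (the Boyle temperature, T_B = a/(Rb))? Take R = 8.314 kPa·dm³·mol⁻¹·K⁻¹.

T_B ≈ 1356 K

For a van der Waals gas the second virial coefficient B₂ = b − a/(RT) vanishes at T_B = a/(Rb).
T_B = 422.8/(8.314×0.03751) = 422.8/0.31186 = 1356 K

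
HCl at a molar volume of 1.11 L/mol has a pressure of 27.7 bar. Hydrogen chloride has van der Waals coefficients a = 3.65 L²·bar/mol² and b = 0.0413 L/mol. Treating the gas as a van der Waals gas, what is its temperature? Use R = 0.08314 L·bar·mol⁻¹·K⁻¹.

T ≈ 394.1 K

T = (P + a/V_m²)(V_m − b)/R
P + a/V_m² = 27.7 + 3.65/(1.11)² = 30.662 bar
V_m − b = 1.11 − 0.0413 = 1.0687 L/mol
T = (30.662)(1.0687)/0.08314 = 394.1 K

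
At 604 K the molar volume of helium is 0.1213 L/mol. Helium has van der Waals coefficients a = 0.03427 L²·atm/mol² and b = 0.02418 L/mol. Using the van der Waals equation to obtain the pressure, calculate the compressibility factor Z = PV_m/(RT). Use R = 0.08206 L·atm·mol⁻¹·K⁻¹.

P = RT/(V_m − b) − a/V_m² = (0.08206)(604)/(0.1213 − 0.02418) − 0.03427/(0.1213)²
  = 49.564/0.097120 − 2.3291 = 510.34 − 2.3291 = 508.01 atm
Z = PV_m/(RT) = (508.01)(0.1213)/((0.08206)(604)) = 61.622/49.564 = 1.243

Z ≈ 1.243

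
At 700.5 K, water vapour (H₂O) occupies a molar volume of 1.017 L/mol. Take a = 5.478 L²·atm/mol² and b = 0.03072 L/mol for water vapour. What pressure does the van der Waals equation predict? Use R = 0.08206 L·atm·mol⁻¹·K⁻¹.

P ≈ 52.99 atm

P = RT/(V_m − b) − a/V_m²
RT/(V_m − b) = (0.08206)(700.5)/(1.017 − 0.03072) = 57.483/0.98628 = 58.283 atm
a/V_m² = 5.478/(1.017)² = 5.2964 atm
P = 58.283 − 5.2964 = 52.99 atm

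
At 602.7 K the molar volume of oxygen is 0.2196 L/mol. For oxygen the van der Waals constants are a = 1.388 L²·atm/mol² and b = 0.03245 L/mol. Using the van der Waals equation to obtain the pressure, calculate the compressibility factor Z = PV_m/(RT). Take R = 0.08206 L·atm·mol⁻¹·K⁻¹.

P = RT/(V_m − b) − a/V_m² = (0.08206)(602.7)/(0.2196 − 0.03245) − 1.388/(0.2196)²
  = 49.458/0.18715 − 28.782 = 264.27 − 28.782 = 235.49 atm
Z = PV_m/(RT) = (235.49)(0.2196)/((0.08206)(602.7)) = 51.714/49.458 = 1.046

Z ≈ 1.046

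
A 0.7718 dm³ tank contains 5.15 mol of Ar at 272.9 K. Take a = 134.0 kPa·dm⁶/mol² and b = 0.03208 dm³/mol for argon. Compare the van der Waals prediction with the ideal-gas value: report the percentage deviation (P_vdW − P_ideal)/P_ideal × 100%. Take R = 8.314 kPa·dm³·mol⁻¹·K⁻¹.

Ideal: P_ideal = nRT/V = (5.15)(8.314)(272.9)/0.7718 = 15139.7 kPa
vdW: P = nRT/(V − nb) − a n²/V² = 11684.8/0.606588 − 3554.02/0.595675 = 19263.2 − 5966.37 = 13296.8 kPa
% deviation = (13296.8 − 15139.7)/15139.7 × 100% = -12.17%

-12.17 %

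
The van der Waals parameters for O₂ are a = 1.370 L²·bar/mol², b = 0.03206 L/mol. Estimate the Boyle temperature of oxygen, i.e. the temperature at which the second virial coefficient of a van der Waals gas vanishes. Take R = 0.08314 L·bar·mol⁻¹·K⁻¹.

T_B ≈ 514.0 K

For a van der Waals gas the second virial coefficient B₂ = b − a/(RT) vanishes at T_B = a/(Rb).
T_B = 1.370/(0.08314×0.03206) = 1.370/0.0026655 = 514.0 K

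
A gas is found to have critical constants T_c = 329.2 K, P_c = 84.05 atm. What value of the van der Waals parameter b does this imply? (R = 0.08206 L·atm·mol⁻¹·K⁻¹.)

From T_c = 8a/(27Rb) and P_c = a/(27b²): b = R T_c/(8 P_c).
b = (0.08206)(329.2)/(8×84.05) = 27.014/672.40 = 0.04018 L/mol

b ≈ 0.04018 L/mol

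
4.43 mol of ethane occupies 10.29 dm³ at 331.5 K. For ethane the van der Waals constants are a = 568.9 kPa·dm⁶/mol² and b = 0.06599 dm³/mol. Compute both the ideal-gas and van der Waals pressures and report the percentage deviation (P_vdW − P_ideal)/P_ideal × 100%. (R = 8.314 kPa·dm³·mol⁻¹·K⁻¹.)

Ideal: P_ideal = nRT/V = (4.43)(8.314)(331.5)/10.29 = 1186.54 kPa
vdW: P = nRT/(V − nb) − a n²/V² = 12209.5/9.99766 − 11164.6/105.884 = 1221.24 − 105.442 = 1115.80 kPa
% deviation = (1115.80 − 1186.54)/1186.54 × 100% = -5.96%

-5.96 %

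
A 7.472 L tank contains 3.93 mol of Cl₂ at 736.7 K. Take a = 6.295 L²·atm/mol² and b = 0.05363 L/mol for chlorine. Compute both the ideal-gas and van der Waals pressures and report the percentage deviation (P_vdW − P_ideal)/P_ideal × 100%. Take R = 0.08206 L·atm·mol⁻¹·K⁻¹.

-2.57 %

Ideal: P_ideal = nRT/V = (3.93)(0.08206)(736.7)/7.472 = 31.7964 atm
vdW: P = nRT/(V − nb) − a n²/V² = 237.583/7.26123 − 97.2256/55.8308 = 32.7194 − 1.74143 = 30.9780 atm
% deviation = (30.9780 − 31.7964)/31.7964 × 100% = -2.57%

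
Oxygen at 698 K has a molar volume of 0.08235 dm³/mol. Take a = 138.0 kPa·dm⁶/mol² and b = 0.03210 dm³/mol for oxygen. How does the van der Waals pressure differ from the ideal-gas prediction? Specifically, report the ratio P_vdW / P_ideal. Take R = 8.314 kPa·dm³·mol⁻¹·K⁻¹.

Ideal: P_ideal = RT/V_m = (8.314)(698)/0.08235 = 70469.6 kPa
vdW: P = RT/(V_m − b) − a/V_m² = 5803.17/0.0502500 − 138.0/0.00678152 = 115486 − 20349.4 = 95137 kPa
Ratio = 95137/70469.6 = 1.350

P_vdW / P_ideal ≈ 1.350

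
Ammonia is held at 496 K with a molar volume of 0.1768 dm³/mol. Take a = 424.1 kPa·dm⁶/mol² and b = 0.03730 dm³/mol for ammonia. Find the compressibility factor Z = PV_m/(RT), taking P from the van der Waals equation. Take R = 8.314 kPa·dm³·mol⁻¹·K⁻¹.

Z ≈ 0.6857

P = RT/(V_m − b) − a/V_m² = (8.314)(496)/(0.1768 − 0.03730) − 424.1/(0.1768)²
  = 4123.7/0.13950 − 13568 = 29561 − 13568 = 15993 kPa
Z = PV_m/(RT) = (15993)(0.1768)/((8.314)(496)) = 2827.6/4123.7 = 0.6857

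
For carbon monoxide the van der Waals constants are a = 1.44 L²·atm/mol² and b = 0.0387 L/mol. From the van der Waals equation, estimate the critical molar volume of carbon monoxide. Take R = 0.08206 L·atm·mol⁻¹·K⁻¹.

V_m,c ≈ 0.1161 L/mol

For a van der Waals gas, V_m,c = 3b.
V_m,c = 3×0.0387 = 0.1161 L/mol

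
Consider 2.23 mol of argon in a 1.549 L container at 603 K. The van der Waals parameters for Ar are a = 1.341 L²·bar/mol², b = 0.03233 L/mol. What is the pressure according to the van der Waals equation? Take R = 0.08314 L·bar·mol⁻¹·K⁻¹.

P ≈ 72.92 bar

P = nRT/(V − nb) − a n²/V²
nRT/(V − nb) = (2.23)(0.08314)(603)/(1.549 − 2.23×0.03233) = 111.80/1.4769 = 75.699 bar
a n²/V² = (1.341)(2.23)²/(1.549)² = 2.7793 bar
P = 75.699 − 2.7793 = 72.92 bar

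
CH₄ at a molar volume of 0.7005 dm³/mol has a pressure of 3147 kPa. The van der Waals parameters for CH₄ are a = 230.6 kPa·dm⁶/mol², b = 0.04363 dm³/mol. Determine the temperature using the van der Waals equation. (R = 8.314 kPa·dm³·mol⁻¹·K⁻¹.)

T = (P + a/V_m²)(V_m − b)/R
P + a/V_m² = 3147 + 230.6/(0.7005)² = 3616.9 kPa
V_m − b = 0.7005 − 0.04363 = 0.65687 dm³/mol
T = (3616.9)(0.65687)/8.314 = 285.8 K

T ≈ 285.8 K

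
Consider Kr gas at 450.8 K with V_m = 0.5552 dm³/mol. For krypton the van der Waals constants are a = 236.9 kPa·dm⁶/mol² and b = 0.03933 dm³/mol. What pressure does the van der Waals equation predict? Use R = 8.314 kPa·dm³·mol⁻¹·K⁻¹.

P ≈ 6497 kPa

P = RT/(V_m − b) − a/V_m²
RT/(V_m − b) = (8.314)(450.8)/(0.5552 − 0.03933) = 3748.0/0.51587 = 7265.4 kPa
a/V_m² = 236.9/(0.5552)² = 768.54 kPa
P = 7265.4 − 768.54 = 6497 kPa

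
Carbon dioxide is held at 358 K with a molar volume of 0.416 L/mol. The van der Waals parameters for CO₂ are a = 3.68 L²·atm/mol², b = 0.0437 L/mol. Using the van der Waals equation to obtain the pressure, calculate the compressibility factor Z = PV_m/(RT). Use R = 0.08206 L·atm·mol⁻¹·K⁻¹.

P = RT/(V_m − b) − a/V_m² = (0.08206)(358)/(0.416 − 0.0437) − 3.68/(0.416)²
  = 29.377/0.37230 − 21.265 = 78.907 − 21.265 = 57.642 atm
Z = PV_m/(RT) = (57.642)(0.416)/((0.08206)(358)) = 23.979/29.377 = 0.8163

Z ≈ 0.8163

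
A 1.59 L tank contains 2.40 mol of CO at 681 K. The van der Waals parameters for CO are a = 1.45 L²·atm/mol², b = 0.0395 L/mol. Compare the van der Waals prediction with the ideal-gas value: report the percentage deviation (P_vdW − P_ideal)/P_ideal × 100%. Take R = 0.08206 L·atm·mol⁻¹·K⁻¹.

2.42 %

Ideal: P_ideal = nRT/V = (2.40)(0.08206)(681)/1.59 = 84.3515 atm
vdW: P = nRT/(V − nb) − a n²/V² = 134.119/1.49520 − 8.35200/2.52810 = 89.6997 − 3.30367 = 86.3960 atm
% deviation = (86.3960 − 84.3515)/84.3515 × 100% = 2.42%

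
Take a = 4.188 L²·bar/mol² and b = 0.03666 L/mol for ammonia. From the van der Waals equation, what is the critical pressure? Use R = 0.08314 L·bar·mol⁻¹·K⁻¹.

P_c ≈ 115.4 bar

For a van der Waals gas, P_c = a/(27b²).
P_c = 4.188/(27×(0.03666)²) = 4.188/0.036287 = 115.4 bar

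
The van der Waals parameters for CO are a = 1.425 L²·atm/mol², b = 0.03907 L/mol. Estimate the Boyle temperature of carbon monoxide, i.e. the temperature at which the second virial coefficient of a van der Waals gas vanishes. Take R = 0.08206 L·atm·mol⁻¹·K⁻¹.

T_B ≈ 444.5 K

For a van der Waals gas the second virial coefficient B₂ = b − a/(RT) vanishes at T_B = a/(Rb).
T_B = 1.425/(0.08206×0.03907) = 1.425/0.0032061 = 444.5 K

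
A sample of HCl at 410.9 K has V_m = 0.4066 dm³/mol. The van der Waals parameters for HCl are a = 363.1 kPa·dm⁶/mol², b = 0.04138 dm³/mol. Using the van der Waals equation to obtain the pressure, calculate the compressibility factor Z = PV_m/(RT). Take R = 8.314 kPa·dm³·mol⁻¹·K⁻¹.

Z ≈ 0.8519

P = RT/(V_m − b) − a/V_m² = (8.314)(410.9)/(0.4066 − 0.04138) − 363.1/(0.4066)²
  = 3416.2/0.36522 − 2196.3 = 9353.8 − 2196.3 = 7157.5 kPa
Z = PV_m/(RT) = (7157.5)(0.4066)/((8.314)(410.9)) = 2910.2/3416.2 = 0.8519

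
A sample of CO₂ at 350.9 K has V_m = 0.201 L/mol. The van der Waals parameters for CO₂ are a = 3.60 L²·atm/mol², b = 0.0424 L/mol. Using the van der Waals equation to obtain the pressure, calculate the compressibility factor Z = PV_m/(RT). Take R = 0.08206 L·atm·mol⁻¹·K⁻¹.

P = RT/(V_m − b) − a/V_m² = (0.08206)(350.9)/(0.201 − 0.0424) − 3.60/(0.201)²
  = 28.795/0.15860 − 89.107 = 181.56 − 89.107 = 92.45 atm
Z = PV_m/(RT) = (92.45)(0.201)/((0.08206)(350.9)) = 18.582/28.795 = 0.6453

Z ≈ 0.6453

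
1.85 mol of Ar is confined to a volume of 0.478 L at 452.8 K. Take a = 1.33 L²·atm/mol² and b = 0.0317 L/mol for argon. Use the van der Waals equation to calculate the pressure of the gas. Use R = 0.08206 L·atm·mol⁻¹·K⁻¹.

P ≈ 144.0 atm

P = nRT/(V − nb) − a n²/V²
nRT/(V − nb) = (1.85)(0.08206)(452.8)/(0.478 − 1.85×0.0317) = 68.740/0.41936 = 163.92 atm
a n²/V² = (1.33)(1.85)²/(0.478)² = 19.922 atm
P = 163.92 − 19.922 = 144.0 atm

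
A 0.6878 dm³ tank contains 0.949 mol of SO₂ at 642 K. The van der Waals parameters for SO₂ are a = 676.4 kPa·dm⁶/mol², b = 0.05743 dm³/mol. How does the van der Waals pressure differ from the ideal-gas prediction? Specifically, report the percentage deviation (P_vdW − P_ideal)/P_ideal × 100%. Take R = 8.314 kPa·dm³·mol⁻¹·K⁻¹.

-8.88 %

Ideal: P_ideal = nRT/V = (0.949)(8.314)(642)/0.6878 = 7364.60 kPa
vdW: P = nRT/(V − nb) − a n²/V² = 5065.37/0.633299 − 609.167/0.473069 = 7998.39 − 1287.69 = 6710.70 kPa
% deviation = (6710.70 − 7364.60)/7364.60 × 100% = -8.88%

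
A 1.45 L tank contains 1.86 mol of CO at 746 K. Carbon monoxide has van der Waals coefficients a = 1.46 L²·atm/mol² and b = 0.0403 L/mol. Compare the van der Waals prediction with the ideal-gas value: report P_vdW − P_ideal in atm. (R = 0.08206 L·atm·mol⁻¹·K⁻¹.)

Ideal: P_ideal = nRT/V = (1.86)(0.08206)(746)/1.45 = 78.5263 atm
vdW: P = nRT/(V − nb) − a n²/V² = 113.863/1.37504 − 5.05102/2.10250 = 82.8070 − 2.40239 = 80.4046 atm
ΔP = 80.4046 − 78.5263 = 1.878 atm

ΔP ≈ 1.878 atm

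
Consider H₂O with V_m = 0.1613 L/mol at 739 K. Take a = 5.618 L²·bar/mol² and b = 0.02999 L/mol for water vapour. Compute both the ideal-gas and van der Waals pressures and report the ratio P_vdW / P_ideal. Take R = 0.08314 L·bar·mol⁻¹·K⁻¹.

P_vdW / P_ideal ≈ 0.6615

Ideal: P_ideal = RT/V_m = (0.08314)(739)/0.1613 = 380.908 bar
vdW: P = RT/(V_m − b) − a/V_m² = 61.4405/0.131310 − 5.618/0.0260177 = 467.904 − 215.930 = 251.974 bar
Ratio = 251.974/380.908 = 0.6615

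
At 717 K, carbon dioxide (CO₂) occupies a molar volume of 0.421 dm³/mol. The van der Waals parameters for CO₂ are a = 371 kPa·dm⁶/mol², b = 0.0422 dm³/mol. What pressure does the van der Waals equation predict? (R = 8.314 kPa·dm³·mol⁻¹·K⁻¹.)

P ≈ 13644 kPa

P = RT/(V_m − b) − a/V_m²
RT/(V_m − b) = (8.314)(717)/(0.421 − 0.0422) = 5961.1/0.37880 = 15737 kPa
a/V_m² = 371/(0.421)² = 2093.2 kPa
P = 15737 − 2093.2 = 13644 kPa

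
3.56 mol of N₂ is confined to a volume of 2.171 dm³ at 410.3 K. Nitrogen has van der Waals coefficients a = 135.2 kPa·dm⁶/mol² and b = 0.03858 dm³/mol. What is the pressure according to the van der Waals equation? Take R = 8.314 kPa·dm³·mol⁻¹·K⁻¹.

P ≈ 5608 kPa

P = nRT/(V − nb) − a n²/V²
nRT/(V − nb) = (3.56)(8.314)(410.3)/(2.171 − 3.56×0.03858) = 12144/2.0337 = 5971.4 kPa
a n²/V² = (135.2)(3.56)²/(2.171)² = 363.54 kPa
P = 5971.4 − 363.54 = 5608 kPa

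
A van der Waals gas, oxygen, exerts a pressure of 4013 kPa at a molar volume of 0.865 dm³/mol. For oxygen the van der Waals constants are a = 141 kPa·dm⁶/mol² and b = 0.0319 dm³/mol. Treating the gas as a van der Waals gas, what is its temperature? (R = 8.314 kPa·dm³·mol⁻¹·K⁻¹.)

T ≈ 421.0 K

T = (P + a/V_m²)(V_m − b)/R
P + a/V_m² = 4013 + 141/(0.865)² = 4201.4 kPa
V_m − b = 0.865 − 0.0319 = 0.83310 dm³/mol
T = (4201.4)(0.83310)/8.314 = 421.0 K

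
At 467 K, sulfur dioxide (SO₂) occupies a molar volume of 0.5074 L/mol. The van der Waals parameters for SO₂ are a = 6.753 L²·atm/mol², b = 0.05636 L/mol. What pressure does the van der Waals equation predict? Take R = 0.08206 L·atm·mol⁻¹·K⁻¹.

P = RT/(V_m − b) − a/V_m²
RT/(V_m − b) = (0.08206)(467)/(0.5074 − 0.05636) = 38.322/0.45104 = 84.964 atm
a/V_m² = 6.753/(0.5074)² = 26.230 atm
P = 84.964 − 26.230 = 58.73 atm

P ≈ 58.73 atm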